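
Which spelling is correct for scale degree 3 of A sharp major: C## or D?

Each scale degree takes a distinct letter name. Degree 3 of a scale on A must use the letter C.
C## and D are enharmonically the same pitch, but only C## uses the letter C, so it is the correct spelling here.

C##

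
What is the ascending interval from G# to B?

The letter names run G→B, a span of 2 letter steps, so the interval is some kind of third.
G# to B is 3 semitones. A major third is 4, so 3 makes it minor.

minor third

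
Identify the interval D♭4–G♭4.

Counting letters D–E–F–G gives a fourth.
Db→Gb = 5 semitones, exactly the perfect fourth.

perfect fourth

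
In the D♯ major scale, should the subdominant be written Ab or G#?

Each scale degree takes a distinct letter name. Degree 4 of a scale on D must use the letter G.
G# and Ab are enharmonically the same pitch, but only G# uses the letter G, so it is the correct spelling here.

G#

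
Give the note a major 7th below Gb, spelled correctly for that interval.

A seventh below G lands on the letter A.
A major seventh spans 11 semitones, so Gb moves to pitch class 7. On the letter A that is Abb.

Abb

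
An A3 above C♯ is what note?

E##

C up a major third is E, so the target letter is E.
From C#, an augmented third is 5 semitones up: E##.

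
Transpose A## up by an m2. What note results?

B#

A up a major second is B, so the target letter is B.
From A##, a minor second is 1 semitone up: B#.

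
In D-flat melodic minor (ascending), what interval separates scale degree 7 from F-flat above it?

Scale degree 7 of Db melodic minor (ascending) is C.
C up to Fb: letters C→F make it a fourth; 4 semitones makes it diminished.

diminished fourth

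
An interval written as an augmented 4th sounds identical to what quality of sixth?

doubly diminished

An augmented fourth spans 6 semitones.
A sixth spanning 6 semitones is doubly diminished (the major sixth is 9).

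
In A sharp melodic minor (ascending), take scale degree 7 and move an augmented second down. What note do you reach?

Scale degree 7 of A# melodic minor (ascending) is G##.
An augmented second (3 semitones) below G## lands on the letter F, giving F#.

F#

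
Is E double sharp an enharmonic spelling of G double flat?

E## is pitch class 6; Gbb is pitch class 5.
The pitch classes differ (6 vs. 5), so they are not enharmonic equivalents.

No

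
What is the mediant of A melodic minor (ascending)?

The A melodic minor (ascending) scale runs A B C D E F# G#.
Degree 3 is C.

C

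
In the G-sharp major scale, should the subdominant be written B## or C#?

C#

Each scale degree takes a distinct letter name. Degree 4 of a scale on G must use the letter C.
C# and B## are enharmonically the same pitch, but only C# uses the letter C, so it is the correct spelling here.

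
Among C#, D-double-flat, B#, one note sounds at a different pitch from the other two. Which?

C#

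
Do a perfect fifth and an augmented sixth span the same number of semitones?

A perfect fifth spans 7 semitones; an augmented sixth spans 10.
The spans differ, so they are not enharmonic equivalents.

No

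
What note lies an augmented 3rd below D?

Bbb

A third below D lands on the letter B.
An augmented third spans 5 semitones, so D moves to pitch class 9. On the letter B that is Bbb.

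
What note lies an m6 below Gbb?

A sixth below G lands on the letter B.
A minor sixth spans 8 semitones, so Gbb moves to pitch class 9. On the letter B that is Bbb.

Bbb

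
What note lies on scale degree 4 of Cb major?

Fb

Degree 4 takes the letter 3 steps above C, which is F.
In major, degree 4 sits 5 semitones above the tonic. Cb + 5 semitones is pitch class 4, spelled on F as Fb.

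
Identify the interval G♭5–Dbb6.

diminished fifth

The letter names run G→D, a span of 4 letter steps, so the interval is some kind of fifth.
Gb to Dbb is 6 semitones. A perfect fifth is 7, so 6 makes it diminished.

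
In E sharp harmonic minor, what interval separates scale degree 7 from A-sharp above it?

Scale degree 7 of E# harmonic minor is D##.
D## up to A#: letters D→A make it a fifth; 6 semitones makes it diminished.

diminished fifth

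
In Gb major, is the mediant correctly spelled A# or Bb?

Bb

Each scale degree takes a distinct letter name. Degree 3 of a scale on G must use the letter B.
Bb and A# are enharmonically the same pitch, but only Bb uses the letter B, so it is the correct spelling here.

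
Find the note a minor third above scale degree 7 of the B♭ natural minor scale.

Cb

Scale degree 7 of Bb natural minor is Ab.
A minor third (3 semitones) above Ab lands on the letter C, giving Cb.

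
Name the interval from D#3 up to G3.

diminished fourth

Counting letters D–E–F–G gives a fourth.
D#→G = 4 semitones, 1 narrower than the perfect fourth (5), so diminished.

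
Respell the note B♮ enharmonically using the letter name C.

Cb

B is pitch class 11. The letter C alone is pitch class 0.
To reach pitch class 11 from C requires an offset of -1 semitone, i.e. flat: Cb.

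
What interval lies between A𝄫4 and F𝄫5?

The letter names run A→F, a span of 5 letter steps, so the interval is some kind of sixth.
Abb to Fbb is 8 semitones. A major sixth is 9, so 8 makes it minor.

minor sixth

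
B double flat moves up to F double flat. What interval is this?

diminished fifth

The letter names run B→F, a span of 4 letter steps, so the interval is some kind of fifth.
Bbb to Fbb is 6 semitones. A perfect fifth is 7, so 6 makes it diminished.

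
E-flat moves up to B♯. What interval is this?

Counting letters E–F–G–A–B gives a fifth.
Eb→B# = 9 semitones, 2 wider than the perfect fifth (7), so doubly augmented.

doubly augmented fifth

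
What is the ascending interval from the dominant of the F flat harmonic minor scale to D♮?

augmented second

The dominant of Fb harmonic minor is Cb.
Cb up to D: letters C→D make it a second; 3 semitones makes it augmented.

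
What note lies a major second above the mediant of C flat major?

The mediant of Cb major is Eb.
A major second (2 semitones) above Eb lands on the letter F, giving F.

F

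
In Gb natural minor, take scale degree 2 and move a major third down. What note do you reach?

Scale degree 2 of Gb natural minor is Ab.
A major third (4 semitones) below Ab lands on the letter F, giving Fb.

Fb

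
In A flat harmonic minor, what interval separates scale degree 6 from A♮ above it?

Scale degree 6 of Ab harmonic minor is Fb.
Fb up to A: letters F→A make it a third; 5 semitones makes it augmented.

augmented third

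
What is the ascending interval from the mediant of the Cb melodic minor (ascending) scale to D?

The mediant of Cb melodic minor (ascending) is Ebb.
Ebb up to D: letters E→D make it a seventh; 12 semitones makes it augmented.

augmented seventh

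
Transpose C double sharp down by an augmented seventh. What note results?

C down a major seventh is Db, so the target letter is D.
From C##, an augmented seventh is 12 semitones down: D.

D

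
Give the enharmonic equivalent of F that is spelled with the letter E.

E#

F is pitch class 5. The letter E alone is pitch class 4.
To reach pitch class 5 from E requires an offset of +1 semitone, i.e. sharp: E#.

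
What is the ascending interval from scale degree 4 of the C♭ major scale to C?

Scale degree 4 of Cb major is Fb.
Fb up to C: letters F→C make it a fifth; 8 semitones makes it augmented.

augmented fifth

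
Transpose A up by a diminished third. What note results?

Cb

A up a major third is C#, so the target letter is C.
From A, a diminished third is 2 semitones up: Cb.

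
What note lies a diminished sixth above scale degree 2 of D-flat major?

Cbb

Scale degree 2 of Db major is Eb.
A diminished sixth (7 semitones) above Eb lands on the letter C, giving Cbb.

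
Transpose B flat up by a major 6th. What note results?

G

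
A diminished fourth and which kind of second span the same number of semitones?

doubly augmented

A diminished fourth spans 4 semitones.
A second spanning 4 semitones is doubly augmented (the major second is 2).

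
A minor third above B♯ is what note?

D#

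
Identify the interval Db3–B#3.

doubly augmented sixth

The letter names run D→B, a span of 5 letter steps, so the interval is some kind of sixth.
Db to B# is 11 semitones. A major sixth is 9, so 11 makes it doubly augmented.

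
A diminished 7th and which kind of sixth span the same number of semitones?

A diminished seventh spans 9 semitones.
A sixth spanning 9 semitones is major (the major sixth is 9).

major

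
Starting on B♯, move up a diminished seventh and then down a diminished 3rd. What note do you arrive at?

F##

A diminished seventh up from B# is A (letter A, 9 semitones up).
A diminished third down from A is F## (letter F, 2 semitones down).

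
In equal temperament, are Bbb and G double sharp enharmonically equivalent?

Yes

Bbb = pitch class 9 and G## = pitch class 9 — the same pitch class, so they are enharmonic equivalents.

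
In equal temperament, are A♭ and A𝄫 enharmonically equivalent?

No

Ab is pitch class 8; Abb is pitch class 7.
The pitch classes differ (8 vs. 7), so they are not enharmonic equivalents.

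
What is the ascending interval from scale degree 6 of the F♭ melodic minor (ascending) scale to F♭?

minor third

Scale degree 6 of Fb melodic minor (ascending) is Db.
Db up to Fb: letters D→F make it a third; 3 semitones makes it minor.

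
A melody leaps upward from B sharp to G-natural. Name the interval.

diminished sixth

Counting letters B–C–D–E–F–G gives a sixth.
B#→G = 7 semitones, 2 narrower than the major sixth (9), so diminished.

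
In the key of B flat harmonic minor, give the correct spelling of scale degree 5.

F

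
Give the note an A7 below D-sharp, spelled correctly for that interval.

Eb

D down a major seventh is Eb, so the target letter is E.
From D#, an augmented seventh is 12 semitones down: Eb.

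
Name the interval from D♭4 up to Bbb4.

minor sixth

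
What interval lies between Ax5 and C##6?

minor third

Counting letters A–B–C gives a third.
A##→C## = 3 semitones, 1 narrower than the major third (4), so minor.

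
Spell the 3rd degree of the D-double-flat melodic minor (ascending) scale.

Fbb

The Dbb melodic minor (ascending) scale runs Dbb Ebb Fbb Gbb Abb Bbb Cb.
Degree 3 is Fbb.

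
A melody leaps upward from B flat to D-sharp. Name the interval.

augmented third

The letter names run B→D, a span of 2 letter steps, so the interval is some kind of third.
Bb to D# is 5 semitones. A major third is 4, so 5 makes it augmented.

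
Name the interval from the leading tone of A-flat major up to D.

perfect fifth

The leading tone of Ab major is G.
G up to D: letters G→D make it a fifth; 7 semitones makes it perfect.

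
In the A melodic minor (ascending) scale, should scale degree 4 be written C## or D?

Each scale degree takes a distinct letter name. Degree 4 of a scale on A must use the letter D.
D and C## are enharmonically the same pitch, but only D uses the letter D, so it is the correct spelling here.

D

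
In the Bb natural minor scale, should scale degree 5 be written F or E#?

F

Each scale degree takes a distinct letter name. Degree 5 of a scale on B must use the letter F.
F and E# are enharmonically the same pitch, but only F uses the letter F, so it is the correct spelling here.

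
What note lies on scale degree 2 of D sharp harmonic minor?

Degree 2 takes the letter 1 step above D, which is E.
In harmonic minor, degree 2 sits 2 semitones above the tonic. D# + 2 semitones is pitch class 5, spelled on E as E#.

E#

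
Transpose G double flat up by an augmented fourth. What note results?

G up a perfect fourth is C, so the target letter is C.
From Gbb, an augmented fourth is 6 semitones up: Cb.

Cb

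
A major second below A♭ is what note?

Gb

A second below A lands on the letter G.
A major second spans 2 semitones, so Ab moves to pitch class 6. On the letter G that is Gb.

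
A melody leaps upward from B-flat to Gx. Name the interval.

Counting letters B–C–D–E–F–G gives a sixth.
Bb→G## = 11 semitones, 2 wider than the major sixth (9), so doubly augmented.

doubly augmented sixth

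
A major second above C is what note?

D

C up a major second is D, so the target letter is D.
From C, a major second is 2 semitones up: D.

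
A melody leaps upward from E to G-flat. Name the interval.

diminished third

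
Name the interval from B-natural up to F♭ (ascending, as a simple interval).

doubly diminished fifth

Counting letters B–C–D–E–F gives a fifth.
B→Fb = 5 semitones, 2 narrower than the perfect fifth (7), so doubly diminished.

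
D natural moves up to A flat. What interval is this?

diminished fifth

Counting letters D–E–F–G–A gives a fifth.
D→Ab = 6 semitones, 1 narrower than the perfect fifth (7), so diminished.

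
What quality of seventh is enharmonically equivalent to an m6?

A minor sixth spans 8 semitones.
A seventh spanning 8 semitones is doubly diminished (the major seventh is 11).

doubly diminished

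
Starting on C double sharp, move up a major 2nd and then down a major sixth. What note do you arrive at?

A major second up from C## is D## (letter D, 2 semitones up).
A major sixth down from D## is F## (letter F, 9 semitones down).

F##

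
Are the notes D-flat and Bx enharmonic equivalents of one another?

Yes

Db is pitch class 1; B## is pitch class 1.
All spellings map to pitch class 1, so they are enharmonically equivalent.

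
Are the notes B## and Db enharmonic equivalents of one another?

Yes

B## = pitch class 1 and Db = pitch class 1 — the same pitch class, so they are enharmonic equivalents.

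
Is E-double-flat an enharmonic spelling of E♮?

No

Two spellings are enharmonically equivalent only if they share a pitch class.
Here Ebb → 2, E → 4; 2 ≠ 4, so they are not.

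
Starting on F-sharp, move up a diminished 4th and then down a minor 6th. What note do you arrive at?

D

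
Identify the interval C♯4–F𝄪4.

Counting letters C–D–E–F gives a fourth.
C#→F## = 6 semitones, 1 wider than the perfect fourth (5), so augmented.

augmented fourth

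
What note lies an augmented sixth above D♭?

D up a major sixth is B, so the target letter is B.
From Db, an augmented sixth is 10 semitones up: B.

B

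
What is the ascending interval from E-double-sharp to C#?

Counting letters E–F–G–A–B–C gives a sixth.
E##→C# = 7 semitones, 2 narrower than the major sixth (9), so diminished.

diminished sixth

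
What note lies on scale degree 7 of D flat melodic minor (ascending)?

Degree 7 takes the letter 6 steps above D, which is C.
In melodic minor (ascending), degree 7 sits 11 semitones above the tonic. Db + 11 semitones is pitch class 0, spelled on C as C.

C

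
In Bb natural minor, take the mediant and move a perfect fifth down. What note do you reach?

The mediant of Bb natural minor is Db.
A perfect fifth (7 semitones) below Db lands on the letter G, giving Gb.

Gb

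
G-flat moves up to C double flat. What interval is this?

The letter names run G→C, a span of 3 letter steps, so the interval is some kind of fourth.
Gb to Cbb is 4 semitones. A perfect fourth is 5, so 4 makes it diminished.

diminished fourth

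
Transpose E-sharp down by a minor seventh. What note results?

F##

E down a major seventh is F, so the target letter is F.
From E#, a minor seventh is 10 semitones down: F##.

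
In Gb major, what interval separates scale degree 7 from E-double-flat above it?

diminished seventh

Scale degree 7 of Gb major is F.
F up to Ebb: letters F→E make it a seventh; 9 semitones makes it diminished.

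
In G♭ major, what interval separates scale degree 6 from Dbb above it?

diminished seventh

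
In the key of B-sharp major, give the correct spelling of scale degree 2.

C##

Degree 2 takes the letter 1 step above B, which is C.
In major, degree 2 sits 2 semitones above the tonic. B# + 2 semitones is pitch class 2, spelled on C as C##.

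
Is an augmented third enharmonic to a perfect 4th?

Yes

An augmented third spans 5 semitones; a perfect fourth spans 5.
They are enharmonically equivalent.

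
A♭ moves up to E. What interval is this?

The letter names run A→E, a span of 4 letter steps, so the interval is some kind of fifth.
Ab to E is 8 semitones. A perfect fifth is 7, so 8 makes it augmented.

augmented fifth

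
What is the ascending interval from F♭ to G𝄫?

Counting letters F–G gives a second.
Fb→Gbb = 1 semitone, 1 narrower than the major second (2), so minor.

minor second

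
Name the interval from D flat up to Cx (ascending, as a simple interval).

doubly augmented seventh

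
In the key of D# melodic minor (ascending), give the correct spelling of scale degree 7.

C##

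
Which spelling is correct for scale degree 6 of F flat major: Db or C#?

Each scale degree takes a distinct letter name. Degree 6 of a scale on F must use the letter D.
Db and C# are enharmonically the same pitch, but only Db uses the letter D, so it is the correct spelling here.

Db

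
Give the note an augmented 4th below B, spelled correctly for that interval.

A fourth below B lands on the letter F.
An augmented fourth spans 6 semitones, so B moves to pitch class 5. On the letter F that is F.

F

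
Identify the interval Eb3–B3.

Counting letters E–F–G–A–B gives a fifth.
Eb→B = 8 semitones, 1 wider than the perfect fifth (7), so augmented.

augmented fifth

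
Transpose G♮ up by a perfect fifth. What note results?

D

A fifth above G lands on the letter D.
A perfect fifth spans 7 semitones, so G moves to pitch class 2. On the letter D that is D.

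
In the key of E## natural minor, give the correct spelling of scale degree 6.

C##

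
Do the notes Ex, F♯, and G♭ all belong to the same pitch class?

Yes

E## = pitch class 6 and F# = pitch class 6 and Gb = pitch class 6 — the same pitch class, so they are enharmonic equivalents.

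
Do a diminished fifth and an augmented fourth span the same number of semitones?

A diminished fifth spans 6 semitones; an augmented fourth spans 6.
They are enharmonically equivalent.

Yes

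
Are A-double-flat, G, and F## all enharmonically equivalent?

Yes

Abb = pitch class 7 and G = pitch class 7 and F## = pitch class 7 — the same pitch class, so they are enharmonic equivalents.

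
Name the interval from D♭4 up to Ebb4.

minor second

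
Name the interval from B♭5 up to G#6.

Counting letters B–C–D–E–F–G gives a sixth.
Bb→G# = 10 semitones, 1 wider than the major sixth (9), so augmented.

augmented sixth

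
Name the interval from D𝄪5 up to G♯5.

The letter names run D→G, a span of 3 letter steps, so the interval is some kind of fourth.
D## to G# is 4 semitones. A perfect fourth is 5, so 4 makes it diminished.

diminished fourth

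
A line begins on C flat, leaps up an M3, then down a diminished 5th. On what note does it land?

A major third up from Cb is Eb (letter E, 4 semitones up).
A diminished fifth down from Eb is A (letter A, 6 semitones down).

A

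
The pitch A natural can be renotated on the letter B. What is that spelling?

Bbb

Plain B sits 2 semitones above A, so on the letter B the same pitch needs a double flat: Bbb.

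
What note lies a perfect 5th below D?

G

A fifth below D lands on the letter G.
A perfect fifth spans 7 semitones, so D moves to pitch class 7. On the letter G that is G.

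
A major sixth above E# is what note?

E up a major sixth is C#, so the target letter is C.
From E#, a major sixth is 9 semitones up: C##.

C##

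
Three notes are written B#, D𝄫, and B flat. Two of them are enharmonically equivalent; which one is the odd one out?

In 12-tone equal temperament, enharmonic equivalents share a pitch class. B# is pitch class 0; Dbb is pitch class 0; Bb is pitch class 10.
B# and Dbb share pitch class 0, while Bb is pitch class 10.

Bb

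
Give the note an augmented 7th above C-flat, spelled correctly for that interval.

A seventh above C lands on the letter B.
An augmented seventh spans 12 semitones, so Cb moves to pitch class 11. On the letter B that is B.

B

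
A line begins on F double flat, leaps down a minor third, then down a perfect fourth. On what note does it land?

Abb

A minor third down from Fbb is Dbb (letter D, 3 semitones down).
A perfect fourth down from Dbb is Abb (letter A, 5 semitones down).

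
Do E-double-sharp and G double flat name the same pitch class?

No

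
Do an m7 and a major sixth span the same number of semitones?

No

A minor seventh spans 10 semitones; a major sixth spans 9.
The spans differ, so they are not enharmonic equivalents.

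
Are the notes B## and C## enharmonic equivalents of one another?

Two spellings are enharmonically equivalent only if they share a pitch class.
Here B## → 1, C## → 2; 1 ≠ 2, so they are not.

No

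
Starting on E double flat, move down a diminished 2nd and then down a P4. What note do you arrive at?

A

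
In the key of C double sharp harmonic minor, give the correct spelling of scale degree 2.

D##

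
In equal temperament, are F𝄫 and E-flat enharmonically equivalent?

Yes

Fbb is pitch class 3; Eb is pitch class 3.
All spellings map to pitch class 3, so they are enharmonically equivalent.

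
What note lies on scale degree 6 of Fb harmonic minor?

Degree 6 takes the letter 5 steps above F, which is D.
In harmonic minor, degree 6 sits 8 semitones above the tonic. Fb + 8 semitones is pitch class 0, spelled on D as Dbb.

Dbb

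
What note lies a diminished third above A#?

C

A up a major third is C#, so the target letter is C.
From A#, a diminished third is 2 semitones up: C.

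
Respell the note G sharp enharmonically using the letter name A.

Ab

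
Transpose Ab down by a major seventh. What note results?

Bbb

A down a major seventh is Bb, so the target letter is B.
From Ab, a major seventh is 11 semitones down: Bbb.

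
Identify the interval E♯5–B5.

diminished fifth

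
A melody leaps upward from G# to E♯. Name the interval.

The letter names run G→E, a span of 5 letter steps, so the interval is some kind of sixth.
G# to E# is 9 semitones. A major sixth is 9, so 9 makes it major.

major sixth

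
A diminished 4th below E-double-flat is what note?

Bb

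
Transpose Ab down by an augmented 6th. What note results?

Cbb

A down a major sixth is C, so the target letter is C.
From Ab, an augmented sixth is 10 semitones down: Cbb.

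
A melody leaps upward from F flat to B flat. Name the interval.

The letter names run F→B, a span of 3 letter steps, so the interval is some kind of fourth.
Fb to Bb is 6 semitones. A perfect fourth is 5, so 6 makes it augmented.

augmented fourth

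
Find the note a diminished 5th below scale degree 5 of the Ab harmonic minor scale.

Scale degree 5 of Ab harmonic minor is Eb.
A diminished fifth (6 semitones) below Eb lands on the letter A, giving A.

A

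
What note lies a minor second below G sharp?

G down a major second is F, so the target letter is F.
From G#, a minor second is 1 semitone down: F##.

F##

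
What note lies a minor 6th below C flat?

Eb

C down a major sixth is Eb, so the target letter is E.
From Cb, a minor sixth is 8 semitones down: Eb.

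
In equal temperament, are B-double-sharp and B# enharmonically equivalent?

B## is pitch class 1; B# is pitch class 0.
The pitch classes differ (1 vs. 0), so they are not enharmonic equivalents.

No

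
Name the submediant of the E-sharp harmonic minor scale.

C#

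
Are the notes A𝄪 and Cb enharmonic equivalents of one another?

Yes

A## is pitch class 11; Cb is pitch class 11.
All spellings map to pitch class 11, so they are enharmonically equivalent.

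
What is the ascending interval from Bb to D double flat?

The letter names run B→D, a span of 2 letter steps, so the interval is some kind of third.
Bb to Dbb is 2 semitones. A major third is 4, so 2 makes it diminished.

diminished third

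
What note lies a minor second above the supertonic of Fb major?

Abb

The supertonic of Fb major is Gb.
A minor second (1 semitone) above Gb lands on the letter A, giving Abb.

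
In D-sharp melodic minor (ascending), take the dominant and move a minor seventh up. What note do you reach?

G#

The dominant of D# melodic minor (ascending) is A#.
A minor seventh (10 semitones) above A# lands on the letter G, giving G#.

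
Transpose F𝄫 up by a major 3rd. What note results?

A third above F lands on the letter A.
A major third spans 4 semitones, so Fbb moves to pitch class 7. On the letter A that is Abb.

Abb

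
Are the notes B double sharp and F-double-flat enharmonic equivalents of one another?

No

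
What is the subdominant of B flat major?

Eb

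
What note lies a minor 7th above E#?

D#

A seventh above E lands on the letter D.
A minor seventh spans 10 semitones, so E# moves to pitch class 3. On the letter D that is D#.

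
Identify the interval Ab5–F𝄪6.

doubly augmented sixth

The letter names run A→F, a span of 5 letter steps, so the interval is some kind of sixth.
Ab to F## is 11 semitones. A major sixth is 9, so 11 makes it doubly augmented.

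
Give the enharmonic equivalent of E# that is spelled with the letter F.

F

Plain F sits at the same pitch as E#, so on the letter F the same pitch needs a natural: F.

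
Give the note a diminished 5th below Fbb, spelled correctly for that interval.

Bbb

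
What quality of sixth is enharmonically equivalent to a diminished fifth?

A diminished fifth spans 6 semitones.
A sixth spanning 6 semitones is doubly diminished (the major sixth is 9).

doubly diminished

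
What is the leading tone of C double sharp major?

Degree 7 takes the letter 6 steps above C, which is B.
In major, degree 7 sits 11 semitones above the tonic. C## + 11 semitones is pitch class 1, spelled on B as B##.

B##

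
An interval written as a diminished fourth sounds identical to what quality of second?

A diminished fourth spans 4 semitones.
A second spanning 4 semitones is doubly augmented (the major second is 2).

doubly augmented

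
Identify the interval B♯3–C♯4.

minor second

Counting letters B–C gives a second.
B#→C# = 1 semitone, 1 narrower than the major second (2), so minor.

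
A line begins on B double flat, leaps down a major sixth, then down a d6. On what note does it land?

F

A major sixth down from Bbb is Dbb (letter D, 9 semitones down).
A diminished sixth down from Dbb is F (letter F, 7 semitones down).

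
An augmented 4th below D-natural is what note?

Ab

A fourth below D lands on the letter A.
An augmented fourth spans 6 semitones, so D moves to pitch class 8. On the letter A that is Ab.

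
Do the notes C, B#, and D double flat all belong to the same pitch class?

Yes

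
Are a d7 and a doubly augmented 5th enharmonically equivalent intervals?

A diminished seventh spans 9 semitones; a doubly augmented fifth spans 9.
They are enharmonically equivalent.

Yes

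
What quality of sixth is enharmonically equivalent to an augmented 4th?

An augmented fourth spans 6 semitones.
A sixth spanning 6 semitones is doubly diminished (the major sixth is 9).

doubly diminished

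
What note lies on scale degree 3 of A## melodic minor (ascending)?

C##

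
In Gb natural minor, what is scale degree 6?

Ebb

The Gb natural minor scale runs Gb Ab Bbb Cb Db Ebb Fb.
Degree 6 is Ebb.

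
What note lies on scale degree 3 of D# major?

F##

Degree 3 takes the letter 2 steps above D, which is F.
In major, degree 3 sits 4 semitones above the tonic. D# + 4 semitones is pitch class 7, spelled on F as F##.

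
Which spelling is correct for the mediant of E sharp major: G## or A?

Each scale degree takes a distinct letter name. Degree 3 of a scale on E must use the letter G.
G## and A are enharmonically the same pitch, but only G## uses the letter G, so it is the correct spelling here.

G##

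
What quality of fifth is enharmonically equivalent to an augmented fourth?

diminished

An augmented fourth spans 6 semitones.
A fifth spanning 6 semitones is diminished (the perfect fifth is 7).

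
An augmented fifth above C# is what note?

G##

A fifth above C lands on the letter G.
An augmented fifth spans 8 semitones, so C# moves to pitch class 9. On the letter G that is G##.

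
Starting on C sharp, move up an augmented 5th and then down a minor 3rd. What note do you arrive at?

An augmented fifth up from C# is G## (letter G, 8 semitones up).
A minor third down from G## is E## (letter E, 3 semitones down).

E##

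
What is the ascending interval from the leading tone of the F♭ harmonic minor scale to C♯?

augmented sixth

The leading tone of Fb harmonic minor is Eb.
Eb up to C#: letters E→C make it a sixth; 10 semitones makes it augmented.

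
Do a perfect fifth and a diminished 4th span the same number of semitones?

No

A perfect fifth spans 7 semitones; a diminished fourth spans 4.
The spans differ, so they are not enharmonic equivalents.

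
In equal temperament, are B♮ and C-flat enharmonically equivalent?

B is pitch class 11; Cb is pitch class 11.
All spellings map to pitch class 11, so they are enharmonically equivalent.

Yes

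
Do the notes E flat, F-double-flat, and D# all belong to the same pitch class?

Yes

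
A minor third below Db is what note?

Bb

D down a major third is Bb, so the target letter is B.
From Db, a minor third is 3 semitones down: Bb.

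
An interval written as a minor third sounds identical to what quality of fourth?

A minor third spans 3 semitones.
A fourth spanning 3 semitones is doubly diminished (the perfect fourth is 5).

doubly diminished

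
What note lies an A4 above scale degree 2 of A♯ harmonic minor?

Scale degree 2 of A# harmonic minor is B#.
An augmented fourth (6 semitones) above B# lands on the letter E, giving E##.

E##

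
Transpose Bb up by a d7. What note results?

Abb

B up a major seventh is A#, so the target letter is A.
From Bb, a diminished seventh is 9 semitones up: Abb.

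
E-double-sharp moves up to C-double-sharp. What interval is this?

Counting letters E–F–G–A–B–C gives a sixth.
E##→C## = 8 semitones, 1 narrower than the major sixth (9), so minor.

minor sixth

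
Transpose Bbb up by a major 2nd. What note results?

A second above B lands on the letter C.
A major second spans 2 semitones, so Bbb moves to pitch class 11. On the letter C that is Cb.

Cb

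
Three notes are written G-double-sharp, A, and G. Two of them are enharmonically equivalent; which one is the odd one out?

G

In 12-tone equal temperament, enharmonic equivalents share a pitch class. G## is pitch class 9; A is pitch class 9; G is pitch class 7.
G## and A share pitch class 9, while G is pitch class 7.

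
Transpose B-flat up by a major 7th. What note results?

A

B up a major seventh is A#, so the target letter is A.
From Bb, a major seventh is 11 semitones up: A.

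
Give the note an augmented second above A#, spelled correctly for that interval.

B##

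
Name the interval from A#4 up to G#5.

minor seventh

The letter names run A→G, a span of 6 letter steps, so the interval is some kind of seventh.
A# to G# is 10 semitones. A major seventh is 11, so 10 makes it minor.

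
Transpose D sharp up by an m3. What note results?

D up a major third is F#, so the target letter is F.
From D#, a minor third is 3 semitones up: F#.

F#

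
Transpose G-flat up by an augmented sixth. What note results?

G up a major sixth is E, so the target letter is E.
From Gb, an augmented sixth is 10 semitones up: E.

E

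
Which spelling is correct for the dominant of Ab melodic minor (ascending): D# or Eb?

Each scale degree takes a distinct letter name. Degree 5 of a scale on A must use the letter E.
Eb and D# are enharmonically the same pitch, but only Eb uses the letter E, so it is the correct spelling here.

Eb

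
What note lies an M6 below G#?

B

A sixth below G lands on the letter B.
A major sixth spans 9 semitones, so G# moves to pitch class 11. On the letter B that is B.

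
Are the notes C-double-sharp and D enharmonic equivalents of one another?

C## = pitch class 2 and D = pitch class 2 — the same pitch class, so they are enharmonic equivalents.

Yes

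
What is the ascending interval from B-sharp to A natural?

diminished seventh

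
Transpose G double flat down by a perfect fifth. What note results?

Cbb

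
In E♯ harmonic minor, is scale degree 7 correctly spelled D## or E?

D##

Each scale degree takes a distinct letter name. Degree 7 of a scale on E must use the letter D.
D## and E are enharmonically the same pitch, but only D## uses the letter D, so it is the correct spelling here.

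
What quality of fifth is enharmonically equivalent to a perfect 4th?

A perfect fourth spans 5 semitones.
A fifth spanning 5 semitones is doubly diminished (the perfect fifth is 7).

doubly diminished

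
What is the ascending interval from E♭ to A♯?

doubly augmented fourth

Counting letters E–F–G–A gives a fourth.
Eb→A# = 7 semitones, 2 wider than the perfect fourth (5), so doubly augmented.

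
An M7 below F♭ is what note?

F down a major seventh is Gb, so the target letter is G.
From Fb, a major seventh is 11 semitones down: Gbb.

Gbb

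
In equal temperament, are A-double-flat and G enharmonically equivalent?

Yes

Abb = pitch class 7 and G = pitch class 7 — the same pitch class, so they are enharmonic equivalents.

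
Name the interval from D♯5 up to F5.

diminished third

The letter names run D→F, a span of 2 letter steps, so the interval is some kind of third.
D# to F is 2 semitones. A major third is 4, so 2 makes it diminished.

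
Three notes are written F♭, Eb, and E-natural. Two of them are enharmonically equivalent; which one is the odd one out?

Eb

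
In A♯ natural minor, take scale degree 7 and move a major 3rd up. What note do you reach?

Scale degree 7 of A# natural minor is G#.
A major third (4 semitones) above G# lands on the letter B, giving B#.

B#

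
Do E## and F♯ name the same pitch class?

Yes

E## is pitch class 6; F# is pitch class 6.
All spellings map to pitch class 6, so they are enharmonically equivalent.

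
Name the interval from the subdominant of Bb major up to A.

augmented fourth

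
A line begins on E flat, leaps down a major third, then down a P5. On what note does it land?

Fb

A major third down from Eb is Cb (letter C, 4 semitones down).
A perfect fifth down from Cb is Fb (letter F, 7 semitones down).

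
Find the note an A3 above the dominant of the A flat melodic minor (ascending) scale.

The dominant of Ab melodic minor (ascending) is Eb.
An augmented third (5 semitones) above Eb lands on the letter G, giving G#.

G#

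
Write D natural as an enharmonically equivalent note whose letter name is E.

Plain E sits 2 semitones above D, so on the letter E the same pitch needs a double flat: Ebb.

Ebb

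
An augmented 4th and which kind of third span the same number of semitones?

doubly augmented

An augmented fourth spans 6 semitones.
A third spanning 6 semitones is doubly augmented (the major third is 4).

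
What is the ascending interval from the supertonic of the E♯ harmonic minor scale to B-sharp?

perfect fourth

The supertonic of E# harmonic minor is F##.
F## up to B#: letters F→B make it a fourth; 5 semitones makes it perfect.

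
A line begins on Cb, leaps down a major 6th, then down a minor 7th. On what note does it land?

Fb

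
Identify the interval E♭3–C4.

The letter names run E→C, a span of 5 letter steps, so the interval is some kind of sixth.
Eb to C is 9 semitones. A major sixth is 9, so 9 makes it major.

major sixth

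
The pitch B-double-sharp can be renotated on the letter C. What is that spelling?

C#

B## is pitch class 1. The letter C alone is pitch class 0.
To reach pitch class 1 from C requires an offset of +1 semitone, i.e. sharp: C#.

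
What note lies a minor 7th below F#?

F down a major seventh is Gb, so the target letter is G.
From F#, a minor seventh is 10 semitones down: G#.

G#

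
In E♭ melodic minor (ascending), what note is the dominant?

The Eb melodic minor (ascending) scale runs Eb F Gb Ab Bb C D.
Degree 5 is Bb.

Bb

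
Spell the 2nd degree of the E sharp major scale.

F##

The E# major scale runs E# F## G## A# B# C## D##.
Degree 2 is F##.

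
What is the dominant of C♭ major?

Gb

Degree 5 takes the letter 4 steps above C, which is G.
In major, degree 5 sits 7 semitones above the tonic. Cb + 7 semitones is pitch class 6, spelled on G as Gb.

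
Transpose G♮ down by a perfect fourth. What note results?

A fourth below G lands on the letter D.
A perfect fourth spans 5 semitones, so G moves to pitch class 2. On the letter D that is D.

D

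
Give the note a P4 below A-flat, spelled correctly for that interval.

Eb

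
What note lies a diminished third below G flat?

A third below G lands on the letter E.
A diminished third spans 2 semitones, so Gb moves to pitch class 4. On the letter E that is E.

E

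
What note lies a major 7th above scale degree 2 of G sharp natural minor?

Scale degree 2 of G# natural minor is A#.
A major seventh (11 semitones) above A# lands on the letter G, giving G##.

G##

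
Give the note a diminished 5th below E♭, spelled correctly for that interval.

A

E down a perfect fifth is A, so the target letter is A.
From Eb, a diminished fifth is 6 semitones down: A.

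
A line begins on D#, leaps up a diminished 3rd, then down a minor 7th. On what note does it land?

A diminished third up from D# is F (letter F, 2 semitones up).
A minor seventh down from F is G (letter G, 10 semitones down).

G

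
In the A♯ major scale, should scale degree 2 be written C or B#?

B#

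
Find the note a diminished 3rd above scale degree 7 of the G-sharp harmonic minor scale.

A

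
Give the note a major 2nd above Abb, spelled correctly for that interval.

Bbb

A up a major second is B, so the target letter is B.
From Abb, a major second is 2 semitones up: Bbb.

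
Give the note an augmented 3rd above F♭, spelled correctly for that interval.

A third above F lands on the letter A.
An augmented third spans 5 semitones, so Fb moves to pitch class 9. On the letter A that is A.

A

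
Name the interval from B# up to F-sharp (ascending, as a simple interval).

diminished fifth

The letter names run B→F, a span of 4 letter steps, so the interval is some kind of fifth.
B# to F# is 6 semitones. A perfect fifth is 7, so 6 makes it diminished.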